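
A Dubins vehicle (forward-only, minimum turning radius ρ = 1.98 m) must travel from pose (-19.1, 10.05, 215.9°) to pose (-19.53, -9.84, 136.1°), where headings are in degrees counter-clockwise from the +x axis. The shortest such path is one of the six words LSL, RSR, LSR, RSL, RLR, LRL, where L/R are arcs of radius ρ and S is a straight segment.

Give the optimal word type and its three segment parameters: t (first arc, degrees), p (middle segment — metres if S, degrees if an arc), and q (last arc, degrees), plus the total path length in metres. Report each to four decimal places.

LSR: t = 66.9425°, p = 16.3892 m, q = 146.7425°, L = 23.7736 m

Let ψ = atan2(Δy, Δx) = atan2(-19.89, -0.43) = -91.2385° be the start→goal bearing.
Normalize: d = |goal − start| / ρ = 19.894648/1.98 = 10.047802, α = (θ_start − ψ) mod 360° = 307.1385° = 5.360578 rad, β = (θ_goal − ψ) mod 360° = 227.3385° = 3.967805 rad.
Common terms: sin α = -0.797179, cos α = 0.603743, sin β = -0.735370, cos β = -0.677666, cos(α−β) = 0.177085, d² = 100.958321. Work in radians in the unit-radius frame; every candidate has L = ρ·(t + p + q).
LSL: p² = 2 + d² − 2cos(α−β) + 2d(sin α − sin β) = 101.362067; p = √p² = 10.067873; φ = atan2(cos β − cos α, d + sin α − sin β) = -0.127623 rad; t = (φ − α) mod 2π = 0.794984 rad, q = (β − φ) mod 2π = 4.095428 rad → L = 1.98·(0.794984 + 10.067873 + 4.095428) = 1.98·14.958286 = 29.617405 m
RSR: p² = 2 + d² − 2cos(α−β) + 2d(sin β − sin α) = 103.846236; p = √p² = 10.190497; φ = atan2(cos α − cos β, d − sin α + sin β) = 0.126079 rad; t = (α − φ) mod 2π = 5.234498 rad, q = (φ − β) mod 2π = 2.441460 rad → L = 1.98·(5.234498 + 10.190497 + 2.441460) = 1.98·17.866455 = 35.375582 m
LSR: p² = d² − 2 + 2cos(α−β) + 2d(sin α + sin β) = 68.515003; p = √p² = 8.277379; φ = atan2(−cos α − cos β, d + sin α + sin β) − atan2(−2, p) = 0.245759 rad; t = (φ − α) mod 2π = 1.168367 rad, q = (φ − β) mod 2π = 2.561140 rad → L = 1.98·(1.168367 + 8.277379 + 2.561140) = 1.98·12.006886 = 23.773634 m
RSL: p² = d² − 2 + 2cos(α−β) − 2d(sin α + sin β) = 130.109977; p = √p² = 11.406576; φ = atan2(cos α + cos β, d − sin α − sin β) − atan2(2, p) = -0.179956 rad; t = (α − φ) mod 2π = 5.540534 rad, q = (β − φ) mod 2π = 4.147761 rad → L = 1.98·(5.540534 + 11.406576 + 4.147761) = 1.98·21.094872 = 41.767846 m
RLR: c = (6 − d² + 2cos(α−β) + 2d(sin α − sin β))/8 = -11.980779, |c| > 1 → infeasible
LRL: c = (6 − d² + 2cos(α−β) − 2d(sin α − sin β))/8 = -11.670258, |c| > 1 → infeasible
Shortest: LSR with L = 23.773634 m ≈ 23.7736 m
Convert LSR to answer units (arcs ×180/π): t = 1.168367·180/π = 66.9425°, p = ρ·p = 1.98·8.277379 = 16.3892 m, q = 2.561140·180/π = 146.7425°, L = 23.7736 m.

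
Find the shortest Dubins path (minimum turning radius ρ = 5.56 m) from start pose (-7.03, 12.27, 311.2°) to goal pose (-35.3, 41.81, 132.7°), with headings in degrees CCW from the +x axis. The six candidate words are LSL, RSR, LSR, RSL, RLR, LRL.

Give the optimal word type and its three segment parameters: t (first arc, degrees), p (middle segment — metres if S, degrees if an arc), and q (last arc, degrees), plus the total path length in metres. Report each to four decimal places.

Let ψ = atan2(Δy, Δx) = atan2(29.54, -28.27) = 133.7415° be the start→goal bearing.
Normalize: d = |goal − start| / ρ = 40.887706/5.56 = 7.353904, α = (θ_start − ψ) mod 360° = 177.4585° = 3.097235 rad, β = (θ_goal − ψ) mod 360° = 358.9585° = 6.265008 rad.
Common terms: sin α = 0.044343, cos α = -0.999016, sin β = -0.018177, cos β = 0.999835, cos(α−β) = -0.999657, d² = 54.079903. Work in radians in the unit-radius frame; every candidate has L = ρ·(t + p + q).
LSL: p² = 2 + d² − 2cos(α−β) + 2d(sin α − sin β) = 58.998744; p = √p² = 7.681064; φ = atan2(cos β − cos α, d + sin α − sin β) = 0.263261 rad; t = (φ − α) mod 2π = 3.449212 rad, q = (β − φ) mod 2π = 6.001746 rad → L = 5.56·(3.449212 + 7.681064 + 6.001746) = 5.56·17.132022 = 95.254042 m
RSR: p² = 2 + d² − 2cos(α−β) + 2d(sin β − sin α) = 57.159692; p = √p² = 7.560403; φ = atan2(cos α − cos β, d − sin α + sin β) = -0.267565 rad; t = (α − φ) mod 2π = 3.364800 rad, q = (φ − β) mod 2π = 6.033798 rad → L = 5.56·(3.364800 + 7.560403 + 6.033798) = 5.56·16.959001 = 94.292045 m
LSR: p² = d² − 2 + 2cos(α−β) + 2d(sin α + sin β) = 50.465439; p = √p² = 7.103903; φ = atan2(−cos α − cos β, d + sin α + sin β) − atan2(−2, p) = 0.274321 rad; t = (φ − α) mod 2π = 3.460271 rad, q = (φ − β) mod 2π = 0.292499 rad → L = 5.56·(3.460271 + 7.103903 + 0.292499) = 5.56·10.856673 = 60.363101 m
RSL: p² = d² − 2 + 2cos(α−β) − 2d(sin α + sin β) = 49.695738; p = √p² = 7.049520; φ = atan2(cos α + cos β, d − sin α − sin β) − atan2(2, p) = -0.276331 rad; t = (α − φ) mod 2π = 3.373567 rad, q = (β − φ) mod 2π = 0.258154 rad → L = 5.56·(3.373567 + 7.049520 + 0.258154) = 5.56·10.681241 = 59.387699 m
RLR: c = (6 − d² + 2cos(α−β) + 2d(sin α − sin β))/8 = -6.144962, |c| > 1 → infeasible
LRL: c = (6 − d² + 2cos(α−β) − 2d(sin α − sin β))/8 = -6.374843, |c| > 1 → infeasible
Shortest: RSL with L = 59.387699 m ≈ 59.3877 m
Convert RSL to answer units (arcs ×180/π): t = 3.373567·180/π = 193.2911°, p = ρ·p = 5.56·7.049520 = 39.1953 m, q = 0.258154·180/π = 14.7911°, L = 59.3877 m.

RSL: t = 193.2911°, p = 39.1953 m, q = 14.7911°, L = 59.3877 m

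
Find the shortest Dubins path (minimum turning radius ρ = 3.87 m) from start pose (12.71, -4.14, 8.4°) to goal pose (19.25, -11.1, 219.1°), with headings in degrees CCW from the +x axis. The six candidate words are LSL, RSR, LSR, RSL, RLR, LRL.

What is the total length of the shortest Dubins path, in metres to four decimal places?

13.6206 m

Let ψ = atan2(Δy, Δx) = atan2(-6.96, 6.54) = -46.7820° be the start→goal bearing.
Normalize: d = |goal − start| / ρ = 9.550560/3.87 = 2.467845, α = (θ_start − ψ) mod 360° = 55.1820° = 0.963107 rad, β = (θ_goal − ψ) mod 360° = 265.8820° = 4.640516 rad.
Common terms: sin α = 0.820969, cos α = 0.570972, sin β = -0.997418, cos β = -0.071811, cos(α−β) = -0.859852, d² = 6.090259. Work in radians in the unit-radius frame; every candidate has L = ρ·(t + p + q).
LSL: p² = 2 + d² − 2cos(α−β) + 2d(sin α − sin β) = 18.784962; p = √p² = 4.334162; φ = atan2(cos β − cos α, d + sin α − sin β) = -0.148855 rad; t = (φ − α) mod 2π = 5.171223 rad, q = (β − φ) mod 2π = 4.789371 rad → L = 3.87·(5.171223 + 4.334162 + 4.789371) = 3.87·14.294756 = 55.320706 m
RSR: p² = 2 + d² − 2cos(α−β) + 2d(sin β − sin α) = 0.834965; p = √p² = 0.913764; φ = atan2(cos α − cos β, d − sin α + sin β) = 0.780234 rad; t = (α − φ) mod 2π = 0.182873 rad, q = (φ − β) mod 2π = 2.422903 rad → L = 3.87·(0.182873 + 0.913764 + 2.422903) = 3.87·3.519541 = 13.620624 m
LSR: p² = d² − 2 + 2cos(α−β) + 2d(sin α + sin β) = 1.499658; p = √p² = 1.224605; φ = atan2(−cos α − cos β, d + sin α + sin β) − atan2(−2, p) = 0.806890 rad; t = (φ − α) mod 2π = 6.126968 rad, q = (φ − β) mod 2π = 2.449559 rad → L = 3.87·(6.126968 + 1.224605 + 2.449559) = 3.87·9.801133 = 37.930383 m
RSL: p² = d² − 2 + 2cos(α−β) − 2d(sin α + sin β) = 3.241451; p = √p² = 1.800403; φ = atan2(cos α + cos β, d − sin α − sin β) − atan2(2, p) = -0.651296 rad; t = (α − φ) mod 2π = 1.614403 rad, q = (β − φ) mod 2π = 5.291812 rad → L = 3.87·(1.614403 + 1.800403 + 5.291812) = 3.87·8.706618 = 33.694613 m
RLR: c = (6 − d² + 2cos(α−β) + 2d(sin α − sin β))/8 = 0.895629; p = 2π − arccos c = 5.822233 rad; φ = atan2(cos α − cos β, d − sin α + sin β) = 0.780234 rad; t = (α − φ + p/2) mod 2π = 3.093990 rad, q = (α − β − t + p) mod 2π = 5.334020 rad → L = 3.87·(3.093990 + 5.822233 + 5.334020) = 3.87·14.250243 = 55.148439 m
LRL: c = (6 − d² + 2cos(α−β) − 2d(sin α − sin β))/8 = -1.348120, |c| > 1 → infeasible
Shortest: RSR with L = 13.620624 m ≈ 13.6206 m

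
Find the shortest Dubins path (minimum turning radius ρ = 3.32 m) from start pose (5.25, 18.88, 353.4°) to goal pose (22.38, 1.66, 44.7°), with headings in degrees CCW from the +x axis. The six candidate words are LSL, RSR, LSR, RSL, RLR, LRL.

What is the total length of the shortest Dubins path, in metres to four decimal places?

26.7771 m

Let ψ = atan2(Δy, Δx) = atan2(-17.22, 17.13) = -45.1501° be the start→goal bearing.
Normalize: d = |goal − start| / ρ = 24.289201/3.32 = 7.316024, α = (θ_start − ψ) mod 360° = 38.5501° = 0.672827 rad, β = (θ_goal − ψ) mod 360° = 89.8501° = 1.568180 rad.
Common terms: sin α = 0.623199, cos α = 0.782063, sin β = 0.999997, cos β = 0.002616, cos(α−β) = 0.625243, d² = 53.524214. Work in radians in the unit-radius frame; every candidate has L = ρ·(t + p + q).
LSL: p² = 2 + d² − 2cos(α−β) + 2d(sin α − sin β) = 48.760408; p = √p² = 6.982865; φ = atan2(cos β − cos α, d + sin α − sin β) = -0.111856 rad; t = (φ − α) mod 2π = 5.498503 rad, q = (β − φ) mod 2π = 1.680036 rad → L = 3.32·(5.498503 + 6.982865 + 1.680036) = 3.32·14.161405 = 47.015863 m
RSR: p² = 2 + d² − 2cos(α−β) + 2d(sin β − sin α) = 59.787050; p = √p² = 7.732209; φ = atan2(cos α − cos β, d − sin α + sin β) = 0.100977 rad; t = (α − φ) mod 2π = 0.571850 rad, q = (φ − β) mod 2π = 4.815982 rad → L = 3.32·(0.571850 + 7.732209 + 4.815982) = 3.32·13.120040 = 43.558533 m
LSR: p² = d² − 2 + 2cos(α−β) + 2d(sin α + sin β) = 76.525377; p = √p² = 8.747878; φ = atan2(−cos α − cos β, d + sin α + sin β) − atan2(−2, p) = 0.137209 rad; t = (φ − α) mod 2π = 5.747568 rad, q = (φ − β) mod 2π = 4.852214 rad → L = 3.32·(5.747568 + 8.747878 + 4.852214) = 3.32·19.347660 = 64.234231 m
RSL: p² = d² − 2 + 2cos(α−β) − 2d(sin α + sin β) = 29.024023; p = √p² = 5.387395; φ = atan2(cos α + cos β, d − sin α − sin β) − atan2(2, p) = -0.218494 rad; t = (α − φ) mod 2π = 0.891321 rad, q = (β − φ) mod 2π = 1.786675 rad → L = 3.32·(0.891321 + 5.387395 + 1.786675) = 3.32·8.065390 = 26.777095 m
RLR: c = (6 − d² + 2cos(α−β) + 2d(sin α − sin β))/8 = -6.473381, |c| > 1 → infeasible
LRL: c = (6 − d² + 2cos(α−β) − 2d(sin α − sin β))/8 = -5.095051, |c| > 1 → infeasible
Shortest: RSL with L = 26.777095 m ≈ 26.7771 m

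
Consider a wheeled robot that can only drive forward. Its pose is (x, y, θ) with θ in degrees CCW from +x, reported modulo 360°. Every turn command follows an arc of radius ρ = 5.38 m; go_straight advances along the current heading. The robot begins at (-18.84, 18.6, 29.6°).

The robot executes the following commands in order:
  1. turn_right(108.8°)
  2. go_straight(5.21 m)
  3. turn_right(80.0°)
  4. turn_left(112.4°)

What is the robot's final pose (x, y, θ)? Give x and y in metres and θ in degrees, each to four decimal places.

(-15.3072, -4.9372, 313.2000°)

set_pose: (x, y, θ) = (-18.8400, 18.6000, 29.6000°), ρ = 5.38
turn_right(108.8°): centre at ρ to the right, rotate −108.8° → (-10.8979, 14.9302, -79.2000° ≡ 280.8000°)
go_straight(5.21): x += 5.21·cos θ, y += 5.21·sin θ → (-9.9216, 9.8125, 280.8000°)
turn_right(80.0°): centre at ρ to the right, rotate −80.0° → (-13.2959, 3.7750, 200.8000°)
turn_left(112.4°): centre at ρ to the left, rotate +112.4° → (-15.3072, -4.9372, 313.2000°)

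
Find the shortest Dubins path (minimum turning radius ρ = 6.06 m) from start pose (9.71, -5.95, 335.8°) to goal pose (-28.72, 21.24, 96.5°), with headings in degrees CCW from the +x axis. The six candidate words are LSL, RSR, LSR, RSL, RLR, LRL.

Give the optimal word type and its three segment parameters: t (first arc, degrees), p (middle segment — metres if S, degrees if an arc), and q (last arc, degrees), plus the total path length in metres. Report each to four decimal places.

Let ψ = atan2(Δy, Δx) = atan2(27.19, -38.43) = 144.7198° be the start→goal bearing.
Normalize: d = |goal − start| / ρ = 47.076119/6.06 = 7.768337, α = (θ_start − ψ) mod 360° = 191.0802° = 3.334978 rad, β = (θ_goal − ψ) mod 360° = 311.7802° = 5.441591 rad.
Common terms: sin α = -0.192182, cos α = -0.981359, sin β = -0.745707, cos β = 0.666275, cos(α−β) = -0.510543, d² = 60.347052. Work in radians in the unit-radius frame; every candidate has L = ρ·(t + p + q).
LSL: p² = 2 + d² − 2cos(α−β) + 2d(sin α − sin β) = 71.968061; p = √p² = 8.483399; φ = atan2(cos β − cos α, d + sin α − sin β) = 0.195461 rad; t = (φ − α) mod 2π = 3.143668 rad, q = (β − φ) mod 2π = 5.246130 rad → L = 6.06·(3.143668 + 8.483399 + 5.246130) = 6.06·16.873197 = 102.251573 m
RSR: p² = 2 + d² − 2cos(α−β) + 2d(sin β − sin α) = 54.768215; p = √p² = 7.400555; φ = atan2(cos α − cos β, d − sin α + sin β) = -0.224518 rad; t = (α − φ) mod 2π = 3.559496 rad, q = (φ − β) mod 2π = 0.617077 rad → L = 6.06·(3.559496 + 7.400555 + 0.617077) = 6.06·11.577128 = 70.157395 m
LSR: p² = d² − 2 + 2cos(α−β) + 2d(sin α + sin β) = 42.754291; p = √p² = 6.538677; φ = atan2(−cos α − cos β, d + sin α + sin β) − atan2(−2, p) = 0.342932 rad; t = (φ − α) mod 2π = 3.291139 rad, q = (φ − β) mod 2π = 1.184527 rad → L = 6.06·(3.291139 + 6.538677 + 1.184527) = 6.06·11.014343 = 66.746917 m
RSL: p² = d² − 2 + 2cos(α−β) − 2d(sin α + sin β) = 71.897641; p = √p² = 8.479248; φ = atan2(cos α + cos β, d − sin α − sin β) − atan2(2, p) = -0.267811 rad; t = (α − φ) mod 2π = 3.602789 rad, q = (β − φ) mod 2π = 5.709402 rad → L = 6.06·(3.602789 + 8.479248 + 5.709402) = 6.06·17.791439 = 107.816120 m
RLR: c = (6 − d² + 2cos(α−β) + 2d(sin α − sin β))/8 = -5.846027, |c| > 1 → infeasible
LRL: c = (6 − d² + 2cos(α−β) − 2d(sin α − sin β))/8 = -7.996008, |c| > 1 → infeasible
Shortest: LSR with L = 66.746917 m ≈ 66.7469 m
Convert LSR to answer units (arcs ×180/π): t = 3.291139·180/π = 188.5684°, p = ρ·p = 6.06·6.538677 = 39.6244 m, q = 1.184527·180/π = 67.8684°, L = 66.7469 m.

LSR: t = 188.5684°, p = 39.6244 m, q = 67.8684°, L = 66.7469 m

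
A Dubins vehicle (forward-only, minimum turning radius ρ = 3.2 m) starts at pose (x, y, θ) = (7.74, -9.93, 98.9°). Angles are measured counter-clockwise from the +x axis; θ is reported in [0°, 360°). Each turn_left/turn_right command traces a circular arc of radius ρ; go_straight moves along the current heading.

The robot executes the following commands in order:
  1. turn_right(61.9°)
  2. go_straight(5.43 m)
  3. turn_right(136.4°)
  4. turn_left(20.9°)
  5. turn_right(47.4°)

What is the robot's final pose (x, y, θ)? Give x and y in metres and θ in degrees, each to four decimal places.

(17.8727, -10.3647, 234.1000°)

set_pose: (x, y, θ) = (7.7400, -9.9300, 98.9000°), ρ = 3.2
turn_right(61.9°): centre at ρ to the right, rotate −61.9° → (8.9757, -6.8793, 37.0000°)
go_straight(5.43): x += 5.43·cos θ, y += 5.43·sin θ → (13.3123, -3.6114, 37.0000°)
turn_right(136.4°): centre at ρ to the right, rotate −136.4° → (18.3951, -6.6897, -99.4000° ≡ 260.6000°)
turn_left(20.9°): centre at ρ to the left, rotate +20.9° → (18.4164, -7.8503, 281.5000°)
turn_right(47.4°): centre at ρ to the right, rotate −47.4° → (17.8727, -10.3647, 234.1000°)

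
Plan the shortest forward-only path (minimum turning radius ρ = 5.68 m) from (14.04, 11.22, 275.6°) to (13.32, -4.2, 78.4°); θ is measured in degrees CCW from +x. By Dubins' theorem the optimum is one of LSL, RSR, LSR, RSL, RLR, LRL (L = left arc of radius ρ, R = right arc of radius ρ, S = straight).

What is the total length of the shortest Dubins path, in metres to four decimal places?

Let ψ = atan2(Δy, Δx) = atan2(-15.42, -0.72) = -92.6733° be the start→goal bearing.
Normalize: d = |goal − start| / ρ = 15.436800/5.68 = 2.717747, α = (θ_start − ψ) mod 360° = 8.2733° = 0.144397 rad, β = (θ_goal − ψ) mod 360° = 171.0733° = 2.985793 rad.
Common terms: sin α = 0.143896, cos α = 0.989593, sin β = 0.155170, cos β = -0.987888, cos(α−β) = -0.955278, d² = 7.386146. Work in radians in the unit-radius frame; every candidate has L = ρ·(t + p + q).
LSL: p² = 2 + d² − 2cos(α−β) + 2d(sin α − sin β) = 11.235423; p = √p² = 3.351928; φ = atan2(cos β − cos α, d + sin α − sin β) = -0.631001 rad; t = (φ − α) mod 2π = 5.507787 rad, q = (β − φ) mod 2π = 3.616794 rad → L = 5.68·(5.507787 + 3.351928 + 3.616794) = 5.68·12.476510 = 70.866574 m
RSR: p² = 2 + d² − 2cos(α−β) + 2d(sin β − sin α) = 11.357983; p = √p² = 3.370161; φ = atan2(cos α − cos β, d − sin α + sin β) = 0.627054 rad; t = (α − φ) mod 2π = 5.800529 rad, q = (φ − β) mod 2π = 3.924446 rad → L = 5.68·(5.800529 + 3.370161 + 3.924446) = 5.68·13.095135 = 74.380368 m
LSR: p² = d² − 2 + 2cos(α−β) + 2d(sin α + sin β) = 5.101160; p = √p² = 2.258575; φ = atan2(−cos α − cos β, d + sin α + sin β) − atan2(−2, p) = 0.724189 rad; t = (φ − α) mod 2π = 0.579792 rad, q = (φ − β) mod 2π = 4.021581 rad → L = 5.68·(0.579792 + 2.258575 + 4.021581) = 5.68·6.859947 = 38.964501 m
RSL: p² = d² − 2 + 2cos(α−β) − 2d(sin α + sin β) = 1.850019; p = √p² = 1.360154; φ = atan2(cos α + cos β, d − sin α − sin β) − atan2(2, p) = -0.972862 rad; t = (α − φ) mod 2π = 1.117259 rad, q = (β − φ) mod 2π = 3.958655 rad → L = 5.68·(1.117259 + 1.360154 + 3.958655) = 5.68·6.436069 = 36.556869 m
RLR: c = (6 − d² + 2cos(α−β) + 2d(sin α − sin β))/8 = -0.419748; p = 2π − arccos c = 4.279221 rad; φ = atan2(cos α − cos β, d − sin α + sin β) = 0.627054 rad; t = (α − φ + p/2) mod 2π = 1.656954 rad, q = (α − β − t + p) mod 2π = 6.064057 rad → L = 5.68·(1.656954 + 4.279221 + 6.064057) = 5.68·12.000232 = 68.161319 m
LRL: c = (6 − d² + 2cos(α−β) − 2d(sin α − sin β))/8 = -0.404428; p = 2π − arccos c = 4.296036 rad; φ = atan2(cos β − cos α, d + sin α − sin β) = -0.631001 rad; t = (φ − α + p/2) mod 2π = 1.372620 rad, q = (β − α − t + p) mod 2π = 5.764812 rad → L = 5.68·(1.372620 + 4.296036 + 5.764812) = 5.68·11.433468 = 64.942096 m
Shortest: RSL with L = 36.556869 m ≈ 36.5569 m

36.5569 m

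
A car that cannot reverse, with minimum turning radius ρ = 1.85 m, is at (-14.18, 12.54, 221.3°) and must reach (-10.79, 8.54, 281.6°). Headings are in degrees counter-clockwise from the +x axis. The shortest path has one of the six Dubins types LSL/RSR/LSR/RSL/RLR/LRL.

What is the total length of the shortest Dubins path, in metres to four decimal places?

Let ψ = atan2(Δy, Δx) = atan2(-4.00, 3.39) = -49.7187° be the start→goal bearing.
Normalize: d = |goal − start| / ρ = 5.243291/1.85 = 2.834211, α = (θ_start − ψ) mod 360° = 271.0187° = 4.730169 rad, β = (θ_goal − ψ) mod 360° = 331.3187° = 5.782603 rad.
Common terms: sin α = -0.999842, cos α = 0.017779, sin β = -0.479937, cos β = 0.877303, cos(α−β) = 0.495459, d² = 8.032754. Work in radians in the unit-radius frame; every candidate has L = ρ·(t + p + q).
LSL: p² = 2 + d² − 2cos(α−β) + 2d(sin α − sin β) = 6.094795; p = √p² = 2.468764; φ = atan2(cos β − cos α, d + sin α − sin β) = 0.355607 rad; t = (φ − α) mod 2π = 1.908623 rad, q = (β − φ) mod 2π = 5.426995 rad → L = 1.85·(1.908623 + 2.468764 + 5.426995) = 1.85·9.804383 = 18.138108 m
RSR: p² = 2 + d² − 2cos(α−β) + 2d(sin β − sin α) = 11.988878; p = √p² = 3.462496; φ = atan2(cos α − cos β, d − sin α + sin β) = -0.250861 rad; t = (α − φ) mod 2π = 4.981030 rad, q = (φ − β) mod 2π = 0.249722 rad → L = 1.85·(4.981030 + 3.462496 + 0.249722) = 1.85·8.693248 = 16.082508 m
LSR: p² = d² − 2 + 2cos(α−β) + 2d(sin α + sin β) = -1.364340 < 0 → infeasible
RSL: p² = d² − 2 + 2cos(α−β) − 2d(sin α + sin β) = 15.411683; p = √p² = 3.925772; φ = atan2(cos α + cos β, d − sin α − sin β) − atan2(2, p) = -0.266601 rad; t = (α − φ) mod 2π = 4.996770 rad, q = (β − φ) mod 2π = 6.049204 rad → L = 1.85·(4.996770 + 3.925772 + 6.049204) = 1.85·14.971746 = 27.697730 m
RLR: c = (6 − d² + 2cos(α−β) + 2d(sin α − sin β))/8 = -0.498610; p = 2π − arccos c = 4.190395 rad; φ = atan2(cos α − cos β, d − sin α + sin β) = -0.250861 rad; t = (α − φ + p/2) mod 2π = 0.793042 rad, q = (α − β − t + p) mod 2π = 2.344919 rad → L = 1.85·(0.793042 + 4.190395 + 2.344919) = 1.85·7.328356 = 13.557458 m
LRL: c = (6 − d² + 2cos(α−β) − 2d(sin α − sin β))/8 = 0.238151; p = 2π − arccos c = 4.952850 rad; φ = atan2(cos β − cos α, d + sin α − sin β) = 0.355607 rad; t = (φ − α + p/2) mod 2π = 4.385049 rad, q = (β − α − t + p) mod 2π = 1.620235 rad → L = 1.85·(4.385049 + 4.952850 + 1.620235) = 1.85·10.958134 = 20.272548 m
Shortest: RLR with L = 13.557458 m ≈ 13.5575 m

13.5575 m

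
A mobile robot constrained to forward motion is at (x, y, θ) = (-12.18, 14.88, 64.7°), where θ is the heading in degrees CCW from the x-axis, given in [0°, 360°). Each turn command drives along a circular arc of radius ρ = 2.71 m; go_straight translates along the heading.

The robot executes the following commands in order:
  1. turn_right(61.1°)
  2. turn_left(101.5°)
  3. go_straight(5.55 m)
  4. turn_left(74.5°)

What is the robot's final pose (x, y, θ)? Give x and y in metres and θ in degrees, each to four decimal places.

set_pose: (x, y, θ) = (-12.1800, 14.8800, 64.7000°), ρ = 2.71
turn_right(61.1°): centre at ρ to the right, rotate −61.1° → (-9.9001, 16.4265, 3.6000°)
turn_left(101.5°): centre at ρ to the left, rotate +101.5° → (-7.4538, 19.8371, 105.1000°)
go_straight(5.55): x += 5.55·cos θ, y += 5.55·sin θ → (-8.8996, 25.1955, 105.1000°)
turn_left(74.5°): centre at ρ to the left, rotate +74.5° → (-11.4971, 27.1995, 179.6000°)

(-11.4971, 27.1995, 179.6000°)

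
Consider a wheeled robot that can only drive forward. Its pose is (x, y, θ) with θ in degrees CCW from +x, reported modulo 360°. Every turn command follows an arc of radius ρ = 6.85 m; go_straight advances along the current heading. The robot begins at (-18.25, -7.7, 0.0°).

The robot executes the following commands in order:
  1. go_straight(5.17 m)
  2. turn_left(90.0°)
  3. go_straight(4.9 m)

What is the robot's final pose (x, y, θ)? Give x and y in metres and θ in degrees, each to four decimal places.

set_pose: (x, y, θ) = (-18.2500, -7.7000, 0.0000°), ρ = 6.85
go_straight(5.17): x += 5.17·cos θ, y += 5.17·sin θ → (-13.0800, -7.7000, 0.0000°)
turn_left(90.0°): centre at ρ to the left, rotate +90.0° → (-6.2300, -0.8500, 90.0000°)
go_straight(4.9): x += 4.9·cos θ, y += 4.9·sin θ → (-6.2300, 4.0500, 90.0000°)

(-6.2300, 4.0500, 90.0000°)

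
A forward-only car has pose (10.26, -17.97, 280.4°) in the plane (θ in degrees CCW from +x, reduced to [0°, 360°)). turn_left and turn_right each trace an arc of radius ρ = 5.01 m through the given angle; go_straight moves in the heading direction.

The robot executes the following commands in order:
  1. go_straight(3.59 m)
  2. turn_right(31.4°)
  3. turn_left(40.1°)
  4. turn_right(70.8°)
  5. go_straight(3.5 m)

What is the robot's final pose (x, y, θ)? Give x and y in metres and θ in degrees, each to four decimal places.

(6.2248, -35.3759, 218.3000°)

set_pose: (x, y, θ) = (10.2600, -17.9700, 280.4000°), ρ = 5.01
go_straight(3.59): x += 3.59·cos θ, y += 3.59·sin θ → (10.9081, -21.5010, 280.4000°)
turn_right(31.4°): centre at ρ to the right, rotate −31.4° → (10.6576, -24.2008, 249.0000°)
turn_left(40.1°): centre at ρ to the left, rotate +40.1° → (10.6007, -27.6356, 289.1000°)
turn_right(70.8°): centre at ρ to the right, rotate −70.8° → (8.9716, -33.2067, 218.3000°)
go_straight(3.5): x += 3.5·cos θ, y += 3.5·sin θ → (6.2248, -35.3759, 218.3000°)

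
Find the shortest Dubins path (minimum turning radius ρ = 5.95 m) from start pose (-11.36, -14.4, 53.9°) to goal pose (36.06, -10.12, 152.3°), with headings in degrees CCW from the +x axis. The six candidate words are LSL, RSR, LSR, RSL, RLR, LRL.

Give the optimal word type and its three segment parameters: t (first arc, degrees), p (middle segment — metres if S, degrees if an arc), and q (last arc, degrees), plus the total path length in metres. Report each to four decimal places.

RSL: t = 67.6252°, p = 38.1115 m, q = 166.0252°, L = 62.3754 m

Let ψ = atan2(Δy, Δx) = atan2(4.28, 47.42) = 5.1574° be the start→goal bearing.
Normalize: d = |goal − start| / ρ = 47.612759/5.95 = 8.002144, α = (θ_start − ψ) mod 360° = 48.7426° = 0.850719 rad, β = (θ_goal − ψ) mod 360° = 147.1426° = 2.568123 rad.
Common terms: sin α = 0.751755, cos α = 0.659443, sin β = 0.542550, cos β = -0.840024, cos(α−β) = -0.146083, d² = 64.034314. Work in radians in the unit-radius frame; every candidate has L = ρ·(t + p + q).
LSL: p² = 2 + d² − 2cos(α−β) + 2d(sin α − sin β) = 69.674657; p = √p² = 8.347135; φ = atan2(cos β − cos α, d + sin α − sin β) = -0.180619 rad; t = (φ − α) mod 2π = 5.251847 rad, q = (β − φ) mod 2π = 2.748742 rad → L = 5.95·(5.251847 + 8.347135 + 2.748742) = 5.95·16.347724 = 97.268957 m
RSR: p² = 2 + d² − 2cos(α−β) + 2d(sin β − sin α) = 62.978303; p = √p² = 7.935887; φ = atan2(cos α − cos β, d − sin α + sin β) = 0.190090 rad; t = (α − φ) mod 2π = 0.660629 rad, q = (φ − β) mod 2π = 3.905153 rad → L = 5.95·(0.660629 + 7.935887 + 3.905153) = 5.95·12.501668 = 74.384927 m
LSR: p² = d² − 2 + 2cos(α−β) + 2d(sin α + sin β) = 82.456573; p = √p² = 9.080560; φ = atan2(−cos α − cos β, d + sin α + sin β) − atan2(−2, p) = 0.236212 rad; t = (φ − α) mod 2π = 5.668678 rad, q = (φ − β) mod 2π = 3.951274 rad → L = 5.95·(5.668678 + 9.080560 + 3.951274) = 5.95·18.700512 = 111.268047 m
RSL: p² = d² − 2 + 2cos(α−β) − 2d(sin α + sin β) = 41.027723; p = √p² = 6.405289; φ = atan2(cos α + cos β, d − sin α − sin β) − atan2(2, p) = -0.329564 rad; t = (α − φ) mod 2π = 1.180283 rad, q = (β − φ) mod 2π = 2.897687 rad → L = 5.95·(1.180283 + 6.405289 + 2.897687) = 5.95·10.483259 = 62.375392 m
RLR: c = (6 − d² + 2cos(α−β) + 2d(sin α − sin β))/8 = -6.872288, |c| > 1 → infeasible
LRL: c = (6 − d² + 2cos(α−β) − 2d(sin α − sin β))/8 = -7.709332, |c| > 1 → infeasible
Shortest: RSL with L = 62.375392 m ≈ 62.3754 m
Convert RSL to answer units (arcs ×180/π): t = 1.180283·180/π = 67.6252°, p = ρ·p = 5.95·6.405289 = 38.1115 m, q = 2.897687·180/π = 166.0252°, L = 62.3754 m.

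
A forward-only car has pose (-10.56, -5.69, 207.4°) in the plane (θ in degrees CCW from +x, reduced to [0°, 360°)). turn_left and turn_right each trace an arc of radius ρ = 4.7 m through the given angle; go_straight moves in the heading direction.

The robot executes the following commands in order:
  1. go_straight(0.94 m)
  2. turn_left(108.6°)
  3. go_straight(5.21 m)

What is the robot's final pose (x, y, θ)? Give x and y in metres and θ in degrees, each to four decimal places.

set_pose: (x, y, θ) = (-10.5600, -5.6900, 207.4000°), ρ = 4.7
go_straight(0.94): x += 0.94·cos θ, y += 0.94·sin θ → (-11.3945, -6.1226, 207.4000°)
turn_left(108.6°): centre at ρ to the left, rotate +108.6° → (-12.4965, -13.6762, 316.0000°)
go_straight(5.21): x += 5.21·cos θ, y += 5.21·sin θ → (-8.7487, -17.2954, 316.0000°)

(-8.7487, -17.2954, 316.0000°)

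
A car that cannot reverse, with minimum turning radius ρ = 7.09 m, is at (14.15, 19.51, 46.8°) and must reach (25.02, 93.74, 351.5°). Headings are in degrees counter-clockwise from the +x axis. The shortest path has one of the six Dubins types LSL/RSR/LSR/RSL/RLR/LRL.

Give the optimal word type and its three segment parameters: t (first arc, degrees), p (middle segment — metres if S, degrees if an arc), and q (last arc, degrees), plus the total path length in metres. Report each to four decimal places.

LSR: t = 42.4566°, p = 62.5537 m, q = 97.7566°, L = 79.9042 m

Let ψ = atan2(Δy, Δx) = atan2(74.23, 10.87) = 81.6690° be the start→goal bearing.
Normalize: d = |goal − start| / ρ = 75.021662/7.09 = 10.581335, α = (θ_start − ψ) mod 360° = 325.1310° = 5.674606 rad, β = (θ_goal − ψ) mod 360° = 269.8310° = 4.709439 rad.
Common terms: sin α = -0.571702, cos α = 0.820461, sin β = -0.999996, cos β = -0.002950, cos(α−β) = 0.569280, d² = 111.964642. Work in radians in the unit-radius frame; every candidate has L = ρ·(t + p + q).
LSL: p² = 2 + d² − 2cos(α−β) + 2d(sin α − sin β) = 121.889917; p = √p² = 11.040377; φ = atan2(cos β − cos α, d + sin α − sin β) = -0.074651 rad; t = (φ − α) mod 2π = 0.533928 rad, q = (β − φ) mod 2π = 4.784090 rad → L = 7.09·(0.533928 + 11.040377 + 4.784090) = 7.09·16.358395 = 115.981020 m
RSR: p² = 2 + d² − 2cos(α−β) + 2d(sin β − sin α) = 103.762248; p = √p² = 10.186376; φ = atan2(cos α − cos β, d − sin α + sin β) = 0.080923 rad; t = (α − φ) mod 2π = 5.593684 rad, q = (φ − β) mod 2π = 1.654669 rad → L = 7.09·(5.593684 + 10.186376 + 1.654669) = 7.09·17.434728 = 123.612221 m
LSR: p² = d² − 2 + 2cos(α−β) + 2d(sin α + sin β) = 77.841881; p = √p² = 8.822805; φ = atan2(−cos α − cos β, d + sin α + sin β) − atan2(−2, p) = 0.132428 rad; t = (φ − α) mod 2π = 0.741007 rad, q = (φ − β) mod 2π = 1.706174 rad → L = 7.09·(0.741007 + 8.822805 + 1.706174) = 7.09·11.269986 = 79.904201 m
RSL: p² = d² − 2 + 2cos(α−β) − 2d(sin α + sin β) = 144.364520; p = √p² = 12.015179; φ = atan2(cos α + cos β, d − sin α − sin β) − atan2(2, p) = -0.097777 rad; t = (α − φ) mod 2π = 5.772383 rad, q = (β − φ) mod 2π = 4.807216 rad → L = 7.09·(5.772383 + 12.015179 + 4.807216) = 7.09·22.594778 = 160.196977 m
RLR: c = (6 − d² + 2cos(α−β) + 2d(sin α − sin β))/8 = -11.970281, |c| > 1 → infeasible
LRL: c = (6 − d² + 2cos(α−β) − 2d(sin α − sin β))/8 = -14.236240, |c| > 1 → infeasible
Shortest: LSR with L = 79.904201 m ≈ 79.9042 m
Convert LSR to answer units (arcs ×180/π): t = 0.741007·180/π = 42.4566°, p = ρ·p = 7.09·8.822805 = 62.5537 m, q = 1.706174·180/π = 97.7566°, L = 79.9042 m.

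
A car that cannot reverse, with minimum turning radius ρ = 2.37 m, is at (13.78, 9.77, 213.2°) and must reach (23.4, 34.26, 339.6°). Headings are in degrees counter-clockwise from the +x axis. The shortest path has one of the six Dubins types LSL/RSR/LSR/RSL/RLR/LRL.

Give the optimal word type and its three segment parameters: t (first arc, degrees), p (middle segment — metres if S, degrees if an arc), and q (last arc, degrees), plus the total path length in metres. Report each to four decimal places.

Let ψ = atan2(Δy, Δx) = atan2(24.49, 9.62) = 68.5544° be the start→goal bearing.
Normalize: d = |goal − start| / ρ = 26.311680/2.37 = 11.101975, α = (θ_start − ψ) mod 360° = 144.6456° = 2.524541 rad, β = (θ_goal − ψ) mod 360° = 271.0456° = 4.730638 rad.
Common terms: sin α = 0.578633, cos α = -0.815588, sin β = -0.999833, cos β = 0.018248, cos(α−β) = -0.593419, d² = 123.253841. Work in radians in the unit-radius frame; every candidate has L = ρ·(t + p + q).
LSL: p² = 2 + d² − 2cos(α−β) + 2d(sin α − sin β) = 161.488864; p = √p² = 12.707827; φ = atan2(cos β − cos α, d + sin α − sin β) = 0.065663 rad; t = (φ − α) mod 2π = 3.824307 rad, q = (β − φ) mod 2π = 4.664974 rad → L = 2.37·(3.824307 + 12.707827 + 4.664974) = 2.37·21.197108 = 50.237147 m
RSR: p² = 2 + d² − 2cos(α−β) + 2d(sin β − sin α) = 91.392494; p = √p² = 9.559942; φ = atan2(cos α − cos β, d − sin α + sin β) = -0.087333 rad; t = (α − φ) mod 2π = 2.611874 rad, q = (φ − β) mod 2π = 1.465215 rad → L = 2.37·(2.611874 + 9.559942 + 1.465215) = 2.37·13.637031 = 32.319764 m
LSR: p² = d² − 2 + 2cos(α−β) + 2d(sin α + sin β) = 110.714683; p = √p² = 10.522105; φ = atan2(−cos α − cos β, d + sin α + sin β) − atan2(−2, p) = 0.262349 rad; t = (φ − α) mod 2π = 4.020993 rad, q = (φ − β) mod 2π = 1.814897 rad → L = 2.37·(4.020993 + 10.522105 + 1.814897) = 2.37·16.357994 = 38.768447 m
RSL: p² = d² − 2 + 2cos(α−β) − 2d(sin α + sin β) = 129.419323; p = √p² = 11.376261; φ = atan2(cos α + cos β, d − sin α − sin β) − atan2(2, p) = -0.243111 rad; t = (α − φ) mod 2π = 2.767652 rad, q = (β − φ) mod 2π = 4.973748 rad → L = 2.37·(2.767652 + 11.376261 + 4.973748) = 2.37·19.117662 = 45.308858 m
RLR: c = (6 − d² + 2cos(α−β) + 2d(sin α − sin β))/8 = -10.424062, |c| > 1 → infeasible
LRL: c = (6 − d² + 2cos(α−β) − 2d(sin α − sin β))/8 = -19.186108, |c| > 1 → infeasible
Shortest: RSR with L = 32.319764 m ≈ 32.3198 m
Convert RSR to answer units (arcs ×180/π): t = 2.611874·180/π = 149.6494°, p = ρ·p = 2.37·9.559942 = 22.6571 m, q = 1.465215·180/π = 83.9506°, L = 32.3198 m.

RSR: t = 149.6494°, p = 22.6571 m, q = 83.9506°, L = 32.3198 m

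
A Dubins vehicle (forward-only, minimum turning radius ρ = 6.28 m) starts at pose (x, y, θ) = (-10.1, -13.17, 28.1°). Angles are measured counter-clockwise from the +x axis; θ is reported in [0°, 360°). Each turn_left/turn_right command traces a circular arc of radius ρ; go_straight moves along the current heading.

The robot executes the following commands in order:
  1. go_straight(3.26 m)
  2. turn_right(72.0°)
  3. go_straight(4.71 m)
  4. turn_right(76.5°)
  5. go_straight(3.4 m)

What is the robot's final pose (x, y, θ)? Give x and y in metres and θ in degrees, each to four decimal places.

set_pose: (x, y, θ) = (-10.1000, -13.1700, 28.1000°), ρ = 6.28
go_straight(3.26): x += 3.26·cos θ, y += 3.26·sin θ → (-7.2243, -11.6345, 28.1000°)
turn_right(72.0°): centre at ρ to the right, rotate −72.0° → (0.0883, -12.6492, -43.9000° ≡ 316.1000°)
go_straight(4.71): x += 4.71·cos θ, y += 4.71·sin θ → (3.4820, -15.9151, 316.1000°)
turn_right(76.5°): centre at ρ to the right, rotate −76.5° → (4.5441, -23.6181, 239.6000°)
go_straight(3.4): x += 3.4·cos θ, y += 3.4·sin θ → (2.8236, -26.5506, 239.6000°)

(2.8236, -26.5506, 239.6000°)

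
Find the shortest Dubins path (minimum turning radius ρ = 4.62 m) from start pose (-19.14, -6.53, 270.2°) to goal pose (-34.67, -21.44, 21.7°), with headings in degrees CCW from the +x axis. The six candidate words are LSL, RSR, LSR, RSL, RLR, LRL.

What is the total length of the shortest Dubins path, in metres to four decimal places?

Let ψ = atan2(Δy, Δx) = atan2(-14.91, -15.53) = -136.1668° be the start→goal bearing.
Normalize: d = |goal − start| / ρ = 21.528795/4.62 = 4.659912, α = (θ_start − ψ) mod 360° = 46.3668° = 0.809254 rad, β = (θ_goal − ψ) mod 360° = 157.8668° = 2.755296 rad.
Common terms: sin α = 0.723773, cos α = 0.690039, sin β = 0.376761, cos β = -0.926311, cos(α−β) = -0.366501, d² = 21.714782. Work in radians in the unit-radius frame; every candidate has L = ρ·(t + p + q).
LSL: p² = 2 + d² − 2cos(α−β) + 2d(sin α − sin β) = 27.681876; p = √p² = 5.261357; φ = atan2(cos β − cos α, d + sin α − sin β) = -0.312261 rad; t = (φ − α) mod 2π = 5.161670 rad, q = (β − φ) mod 2π = 3.067557 rad → L = 4.62·(5.161670 + 5.261357 + 3.067557) = 4.62·13.490584 = 62.326500 m
RSR: p² = 2 + d² − 2cos(α−β) + 2d(sin β − sin α) = 21.213693; p = √p² = 4.605833; φ = atan2(cos α − cos β, d − sin α + sin β) = 0.358570 rad; t = (α − φ) mod 2π = 0.450684 rad, q = (φ − β) mod 2π = 3.886459 rad → L = 4.62·(0.450684 + 4.605833 + 3.886459) = 4.62·8.942976 = 41.316548 m
LSR: p² = d² − 2 + 2cos(α−β) + 2d(sin α + sin β) = 29.238555; p = √p² = 5.407269; φ = atan2(−cos α − cos β, d + sin α + sin β) − atan2(−2, p) = 0.395261 rad; t = (φ − α) mod 2π = 5.869192 rad, q = (φ − β) mod 2π = 3.923150 rad → L = 4.62·(5.869192 + 5.407269 + 3.923150) = 4.62·15.199611 = 70.222205 m
RSL: p² = d² − 2 + 2cos(α−β) − 2d(sin α + sin β) = 8.725005; p = √p² = 2.953812; φ = atan2(cos α + cos β, d − sin α − sin β) − atan2(2, p) = -0.661468 rad; t = (α − φ) mod 2π = 1.470722 rad, q = (β − φ) mod 2π = 3.416764 rad → L = 4.62·(1.470722 + 2.953812 + 3.416764) = 4.62·7.841298 = 36.226794 m
RLR: c = (6 − d² + 2cos(α−β) + 2d(sin α − sin β))/8 = -1.651712, |c| > 1 → infeasible
LRL: c = (6 − d² + 2cos(α−β) − 2d(sin α − sin β))/8 = -2.460235, |c| > 1 → infeasible
Shortest: RSL with L = 36.226794 m ≈ 36.2268 m

36.2268 m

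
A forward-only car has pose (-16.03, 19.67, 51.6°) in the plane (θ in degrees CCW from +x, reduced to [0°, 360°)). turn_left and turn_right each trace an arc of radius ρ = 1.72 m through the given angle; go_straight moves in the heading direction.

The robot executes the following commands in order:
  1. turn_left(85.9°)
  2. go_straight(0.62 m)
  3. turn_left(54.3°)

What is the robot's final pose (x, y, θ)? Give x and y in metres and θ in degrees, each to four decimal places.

set_pose: (x, y, θ) = (-16.0300, 19.6700, 51.6000°), ρ = 1.72
turn_left(85.9°): centre at ρ to the left, rotate +85.9° → (-16.2159, 22.0065, 137.5000°)
go_straight(0.62): x += 0.62·cos θ, y += 0.62·sin θ → (-16.6730, 22.4254, 137.5000°)
turn_left(54.3°): centre at ρ to the left, rotate +54.3° → (-18.1868, 22.8409, 191.8000°)

(-18.1868, 22.8409, 191.8000°)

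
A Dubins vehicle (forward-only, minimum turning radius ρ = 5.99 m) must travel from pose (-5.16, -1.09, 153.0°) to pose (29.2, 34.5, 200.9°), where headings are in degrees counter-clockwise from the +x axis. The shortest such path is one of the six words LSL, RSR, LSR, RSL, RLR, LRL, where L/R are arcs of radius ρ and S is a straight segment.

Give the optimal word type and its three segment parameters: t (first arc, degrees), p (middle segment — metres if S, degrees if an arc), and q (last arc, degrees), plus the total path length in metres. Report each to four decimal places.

RSL: t = 133.5178°, p = 40.0670 m, q = 181.4178°, L = 72.9920 m

Let ψ = atan2(Δy, Δx) = atan2(35.59, 34.36) = 46.0074° be the start→goal bearing.
Normalize: d = |goal − start| / ρ = 49.469766/5.99 = 8.258725, α = (θ_start − ψ) mod 360° = 106.9926° = 1.867373 rad, β = (θ_goal − ψ) mod 360° = 154.8926° = 2.703386 rad.
Common terms: sin α = 0.956342, cos α = -0.292248, sin β = 0.424316, cos β = -0.905514, cos(α−β) = 0.670427, d² = 68.206546. Work in radians in the unit-radius frame; every candidate has L = ρ·(t + p + q).
LSL: p² = 2 + d² − 2cos(α−β) + 2d(sin α − sin β) = 77.653411; p = √p² = 8.812117; φ = atan2(cos β − cos α, d + sin α − sin β) = -0.069650 rad; t = (φ − α) mod 2π = 4.346162 rad, q = (β − φ) mod 2π = 2.773036 rad → L = 5.99·(4.346162 + 8.812117 + 2.773036) = 5.99·15.931315 = 95.428579 m
RSR: p² = 2 + d² − 2cos(α−β) + 2d(sin β − sin α) = 60.077975; p = √p² = 7.750998; φ = atan2(cos α − cos β, d − sin α + sin β) = 0.079204 rad; t = (α − φ) mod 2π = 1.788170 rad, q = (φ − β) mod 2π = 3.659003 rad → L = 5.99·(1.788170 + 7.750998 + 3.659003) = 5.99·13.198171 = 79.057044 m
LSR: p² = d² − 2 + 2cos(α−β) + 2d(sin α + sin β) = 90.352360; p = √p² = 9.505386; φ = atan2(−cos α − cos β, d + sin α + sin β) − atan2(−2, p) = 0.331006 rad; t = (φ − α) mod 2π = 4.746817 rad, q = (φ − β) mod 2π = 3.910805 rad → L = 5.99·(4.746817 + 9.505386 + 3.910805) = 5.99·18.163008 = 108.796418 m
RSL: p² = d² − 2 + 2cos(α−β) − 2d(sin α + sin β) = 44.742439; p = √p² = 6.688979; φ = atan2(cos α + cos β, d − sin α − sin β) − atan2(2, p) = -0.462952 rad; t = (α − φ) mod 2π = 2.330325 rad, q = (β − φ) mod 2π = 3.166338 rad → L = 5.99·(2.330325 + 6.688979 + 3.166338) = 5.99·12.185642 = 72.991996 m
RLR: c = (6 − d² + 2cos(α−β) + 2d(sin α − sin β))/8 = -6.509747, |c| > 1 → infeasible
LRL: c = (6 − d² + 2cos(α−β) − 2d(sin α − sin β))/8 = -8.706676, |c| > 1 → infeasible
Shortest: RSL with L = 72.991996 m ≈ 72.9920 m
Convert RSL to answer units (arcs ×180/π): t = 2.330325·180/π = 133.5178°, p = ρ·p = 5.99·6.688979 = 40.0670 m, q = 3.166338·180/π = 181.4178°, L = 72.9920 m.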